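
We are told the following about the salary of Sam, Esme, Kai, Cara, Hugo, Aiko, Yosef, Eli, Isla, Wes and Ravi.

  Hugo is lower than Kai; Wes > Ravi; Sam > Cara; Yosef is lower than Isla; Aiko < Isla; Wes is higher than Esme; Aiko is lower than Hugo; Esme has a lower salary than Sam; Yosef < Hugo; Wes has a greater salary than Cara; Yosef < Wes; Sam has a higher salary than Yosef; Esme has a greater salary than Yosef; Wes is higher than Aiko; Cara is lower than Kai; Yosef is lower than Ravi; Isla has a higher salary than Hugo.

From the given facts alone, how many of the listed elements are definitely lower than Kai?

4

Directly below Kai: Cara, Hugo.
One step further: Yosef, Aiko (4 so far).
No other element is forced below Kai by the given relations, so the count is 4.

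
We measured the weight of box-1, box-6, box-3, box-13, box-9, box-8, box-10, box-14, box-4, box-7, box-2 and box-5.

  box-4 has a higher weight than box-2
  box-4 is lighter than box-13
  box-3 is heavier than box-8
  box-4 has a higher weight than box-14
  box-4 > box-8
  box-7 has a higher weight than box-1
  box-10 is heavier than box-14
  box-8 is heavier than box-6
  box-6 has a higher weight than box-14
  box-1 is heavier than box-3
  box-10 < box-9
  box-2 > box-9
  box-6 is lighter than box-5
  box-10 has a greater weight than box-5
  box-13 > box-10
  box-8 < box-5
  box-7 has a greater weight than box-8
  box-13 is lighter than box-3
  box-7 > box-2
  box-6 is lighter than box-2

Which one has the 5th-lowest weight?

Piecing the relations together gives one ordering: box-14 < box-6 < box-8 < box-5 < box-10 < box-9 < box-2 < box-4 < box-13 < box-3 < box-1 < box-7.
The 5th smallest is box-10.

box-10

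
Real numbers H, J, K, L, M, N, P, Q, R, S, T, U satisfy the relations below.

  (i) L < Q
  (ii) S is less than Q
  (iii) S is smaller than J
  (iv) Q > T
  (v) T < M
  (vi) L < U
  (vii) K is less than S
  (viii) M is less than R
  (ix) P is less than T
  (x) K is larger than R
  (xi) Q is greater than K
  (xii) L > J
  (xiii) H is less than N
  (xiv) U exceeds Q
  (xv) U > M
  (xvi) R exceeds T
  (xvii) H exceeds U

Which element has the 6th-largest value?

Chaining the given pairs: P < T < M < R < K < S < J < L < Q < U < H < N.
Counting 6 from the largest end gives J.

J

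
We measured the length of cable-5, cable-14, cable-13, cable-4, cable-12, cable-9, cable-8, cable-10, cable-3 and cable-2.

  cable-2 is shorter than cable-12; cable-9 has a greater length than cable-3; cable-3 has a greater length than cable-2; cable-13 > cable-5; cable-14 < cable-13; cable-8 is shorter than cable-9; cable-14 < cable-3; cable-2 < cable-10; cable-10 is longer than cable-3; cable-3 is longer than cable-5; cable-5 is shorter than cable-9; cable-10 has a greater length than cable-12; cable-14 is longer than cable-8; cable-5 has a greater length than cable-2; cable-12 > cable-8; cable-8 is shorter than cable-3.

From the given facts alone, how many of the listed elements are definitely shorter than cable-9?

The elements the relations force below cable-9 are cable-8, cable-2, cable-5, cable-14, cable-3 — no chain reaches any other.
That is 5.

5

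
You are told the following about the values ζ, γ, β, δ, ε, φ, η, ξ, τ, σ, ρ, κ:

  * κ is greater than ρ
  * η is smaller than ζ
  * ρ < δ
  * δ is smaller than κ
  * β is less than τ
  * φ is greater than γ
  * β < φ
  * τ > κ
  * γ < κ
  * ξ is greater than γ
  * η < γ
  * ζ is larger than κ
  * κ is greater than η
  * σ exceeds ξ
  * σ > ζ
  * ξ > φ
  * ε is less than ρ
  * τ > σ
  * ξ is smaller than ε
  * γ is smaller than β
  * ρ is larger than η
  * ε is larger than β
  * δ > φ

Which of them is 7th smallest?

ρ

The consecutive relations fix a unique order: η < γ < β < φ < ξ < ε < ρ < δ < κ < ζ < σ < τ.
Counting 7 from the smallest end gives ρ.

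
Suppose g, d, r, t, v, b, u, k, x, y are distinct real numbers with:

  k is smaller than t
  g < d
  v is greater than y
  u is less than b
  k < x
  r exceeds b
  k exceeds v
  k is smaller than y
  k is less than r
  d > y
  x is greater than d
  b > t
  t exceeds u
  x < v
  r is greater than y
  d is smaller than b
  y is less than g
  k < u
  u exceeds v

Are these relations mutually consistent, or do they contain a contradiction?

inconsistent

Chaining the given relations yields k < y < g < d < x < v, so k < v. But one relation states v < k. These cannot both hold.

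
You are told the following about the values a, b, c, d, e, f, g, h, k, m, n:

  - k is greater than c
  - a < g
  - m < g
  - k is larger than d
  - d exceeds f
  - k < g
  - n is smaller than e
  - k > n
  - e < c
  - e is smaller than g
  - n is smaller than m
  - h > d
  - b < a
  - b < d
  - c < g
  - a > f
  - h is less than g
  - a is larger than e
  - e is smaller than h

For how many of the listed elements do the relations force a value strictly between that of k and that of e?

1

Chaining upward from e reaches: c, h, a, g.
Chaining downward from k reaches: n, b, f, c, d.
Strictly between e and k are those in both lists: c — 1 element.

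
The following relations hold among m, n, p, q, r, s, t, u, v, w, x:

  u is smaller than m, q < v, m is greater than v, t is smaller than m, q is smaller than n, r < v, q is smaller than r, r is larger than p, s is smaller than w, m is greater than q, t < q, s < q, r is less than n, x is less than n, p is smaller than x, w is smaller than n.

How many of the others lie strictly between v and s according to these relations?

The relations place s below v. An element lies strictly between them when it is forced above s and also forced below v.
Above s: {w, q, r, m, n}. Below v: {t, p, q, r}.
Intersection: {q, r} — 2.

2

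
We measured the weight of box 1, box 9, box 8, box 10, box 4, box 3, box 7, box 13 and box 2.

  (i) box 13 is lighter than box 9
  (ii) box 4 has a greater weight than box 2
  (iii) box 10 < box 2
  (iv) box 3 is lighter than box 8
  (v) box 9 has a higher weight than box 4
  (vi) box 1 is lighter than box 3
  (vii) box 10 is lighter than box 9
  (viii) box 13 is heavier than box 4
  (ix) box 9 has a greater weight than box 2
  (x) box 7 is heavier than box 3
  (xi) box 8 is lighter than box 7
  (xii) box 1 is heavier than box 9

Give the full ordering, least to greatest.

box 10 < box 2 < box 4 < box 13 < box 9 < box 1 < box 3 < box 8 < box 7

Each adjacent pair is fixed by a given relation: box 10 < box 2; box 2 < box 4; box 4 < box 13; box 13 < box 9; box 9 < box 1; box 1 < box 3; box 3 < box 8; box 8 < box 7. Chaining them end to end gives the full order.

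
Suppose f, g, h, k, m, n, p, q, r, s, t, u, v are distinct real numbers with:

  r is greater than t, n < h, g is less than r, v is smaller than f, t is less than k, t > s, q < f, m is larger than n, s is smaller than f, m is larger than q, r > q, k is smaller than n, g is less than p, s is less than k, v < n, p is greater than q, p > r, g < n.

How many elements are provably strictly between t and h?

2

Chaining upward from t reaches: k, r, n, m, p.
Chaining downward from h reaches: g, s, k, v, n.
Strictly between t and h are those in both lists: k, n — 2 elements.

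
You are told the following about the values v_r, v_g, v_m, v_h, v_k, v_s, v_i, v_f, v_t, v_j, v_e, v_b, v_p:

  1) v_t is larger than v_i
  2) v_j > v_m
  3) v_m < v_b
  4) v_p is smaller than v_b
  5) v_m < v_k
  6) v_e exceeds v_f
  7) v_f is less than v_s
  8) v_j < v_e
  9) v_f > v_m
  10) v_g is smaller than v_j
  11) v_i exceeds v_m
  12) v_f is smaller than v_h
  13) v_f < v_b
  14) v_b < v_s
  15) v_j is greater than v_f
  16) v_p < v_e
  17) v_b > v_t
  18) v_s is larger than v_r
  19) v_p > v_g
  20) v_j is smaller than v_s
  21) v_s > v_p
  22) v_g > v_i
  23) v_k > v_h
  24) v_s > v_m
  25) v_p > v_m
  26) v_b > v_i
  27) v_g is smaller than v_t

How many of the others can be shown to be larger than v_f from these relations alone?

6

The elements the relations force above v_f are v_h, v_j, v_b, v_s, v_k, v_e — no chain reaches any other.
That is 6.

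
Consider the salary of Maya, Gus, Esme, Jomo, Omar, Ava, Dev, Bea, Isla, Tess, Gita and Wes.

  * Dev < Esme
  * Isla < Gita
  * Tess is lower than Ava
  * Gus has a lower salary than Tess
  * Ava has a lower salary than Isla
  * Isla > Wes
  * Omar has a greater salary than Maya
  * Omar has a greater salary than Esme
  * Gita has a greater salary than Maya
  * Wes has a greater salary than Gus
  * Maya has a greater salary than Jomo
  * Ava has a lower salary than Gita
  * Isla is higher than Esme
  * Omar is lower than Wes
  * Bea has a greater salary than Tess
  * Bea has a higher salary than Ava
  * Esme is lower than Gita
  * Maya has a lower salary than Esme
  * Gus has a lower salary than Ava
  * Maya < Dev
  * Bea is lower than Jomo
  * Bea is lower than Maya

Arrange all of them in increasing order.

Nothing is placed below Gus, so it is least; from there Gus < Tess; Tess < Ava; Ava < Bea; Bea < Jomo; Jomo < Maya; Maya < Dev; Dev < Esme; Esme < Omar; Omar < Wes; Wes < Isla; Isla < Gita, each given directly.

Gus < Tess < Ava < Bea < Jomo < Maya < Dev < Esme < Omar < Wes < Isla < Gita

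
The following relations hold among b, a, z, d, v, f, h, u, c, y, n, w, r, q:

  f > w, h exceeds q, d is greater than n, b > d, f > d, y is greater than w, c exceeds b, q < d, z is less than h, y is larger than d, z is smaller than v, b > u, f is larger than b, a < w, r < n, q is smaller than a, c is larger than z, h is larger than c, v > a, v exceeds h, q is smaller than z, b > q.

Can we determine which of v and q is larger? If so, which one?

Chaining the given relations: q < d < b < c < h < v.
So v is larger.

v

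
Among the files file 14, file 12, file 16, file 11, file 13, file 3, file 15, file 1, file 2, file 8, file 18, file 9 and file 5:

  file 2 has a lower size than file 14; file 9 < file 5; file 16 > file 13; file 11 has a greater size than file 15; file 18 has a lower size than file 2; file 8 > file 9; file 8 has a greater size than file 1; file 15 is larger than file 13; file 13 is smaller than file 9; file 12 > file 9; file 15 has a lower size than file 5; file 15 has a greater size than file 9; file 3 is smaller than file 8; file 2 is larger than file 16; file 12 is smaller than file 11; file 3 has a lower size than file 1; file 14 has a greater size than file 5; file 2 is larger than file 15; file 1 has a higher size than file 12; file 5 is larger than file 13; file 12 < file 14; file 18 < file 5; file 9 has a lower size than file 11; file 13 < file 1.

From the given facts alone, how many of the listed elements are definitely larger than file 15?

4

From file 15 the given relations immediately reach file 2, file 11, file 5.
From those, file 14 — 4 in total.
Nothing else is reachable above file 15; 4 in all.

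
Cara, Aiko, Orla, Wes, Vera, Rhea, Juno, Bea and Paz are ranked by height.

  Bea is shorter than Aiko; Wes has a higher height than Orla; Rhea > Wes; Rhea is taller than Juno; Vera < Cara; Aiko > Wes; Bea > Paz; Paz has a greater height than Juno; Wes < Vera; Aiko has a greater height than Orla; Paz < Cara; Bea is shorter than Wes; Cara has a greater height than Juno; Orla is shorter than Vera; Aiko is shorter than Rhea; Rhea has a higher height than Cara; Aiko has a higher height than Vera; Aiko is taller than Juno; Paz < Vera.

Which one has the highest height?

Rhea

Orla is not greatest since Orla < Vera; Juno is not greatest since Juno < Aiko; Paz is not greatest since Paz < Vera; Bea is not greatest since Bea < Wes; Wes is not greatest since Wes < Aiko; Vera is not greatest since Vera < Cara; Aiko is not greatest since Aiko < Rhea; Cara is not greatest since Cara < Rhea.
Only Rhea has nothing above it, so Rhea is the highest height.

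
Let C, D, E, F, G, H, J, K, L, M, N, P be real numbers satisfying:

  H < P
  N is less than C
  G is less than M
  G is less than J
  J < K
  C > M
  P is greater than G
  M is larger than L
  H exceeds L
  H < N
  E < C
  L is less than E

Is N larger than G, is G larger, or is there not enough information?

Following every chain through G: above G we get J, K, M, P, C.
N is not reached, and no chain runs the other way from N to G.
So the given relations leave the order of G and N undetermined.

undetermined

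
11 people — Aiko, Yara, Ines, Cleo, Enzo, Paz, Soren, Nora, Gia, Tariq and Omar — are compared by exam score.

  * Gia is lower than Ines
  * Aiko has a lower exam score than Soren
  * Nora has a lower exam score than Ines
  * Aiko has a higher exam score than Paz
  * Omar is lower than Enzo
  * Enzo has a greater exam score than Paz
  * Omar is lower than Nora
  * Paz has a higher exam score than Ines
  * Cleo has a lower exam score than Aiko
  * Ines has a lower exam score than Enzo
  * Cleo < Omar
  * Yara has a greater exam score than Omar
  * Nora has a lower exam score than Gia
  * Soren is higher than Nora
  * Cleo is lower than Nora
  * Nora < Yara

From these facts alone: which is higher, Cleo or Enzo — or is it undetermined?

Enzo

Cleo < Omar and Omar < Nora give Cleo < Nora.
With Nora < Gia: Cleo < Omar < Nora < Gia.
With Gia < Ines: Cleo < Omar < Nora < Gia < Ines.
With Ines < Paz: Cleo < Omar < Nora < Gia < Ines < Paz.
Then Paz < Enzo extends the chain to Enzo.
So Enzo is higher.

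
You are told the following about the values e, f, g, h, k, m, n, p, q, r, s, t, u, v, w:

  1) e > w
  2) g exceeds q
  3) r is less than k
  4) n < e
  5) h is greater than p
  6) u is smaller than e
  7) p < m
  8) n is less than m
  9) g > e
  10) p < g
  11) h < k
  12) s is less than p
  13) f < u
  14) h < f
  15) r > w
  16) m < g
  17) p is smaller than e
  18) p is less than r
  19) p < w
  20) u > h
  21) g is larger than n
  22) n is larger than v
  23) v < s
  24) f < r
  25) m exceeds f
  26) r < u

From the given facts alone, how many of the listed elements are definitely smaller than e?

9

Directly below e: p, n, w, u.
One step further: v, s, h, f, r (9 so far).
No other element is forced below e by the given relations, so the count is 9.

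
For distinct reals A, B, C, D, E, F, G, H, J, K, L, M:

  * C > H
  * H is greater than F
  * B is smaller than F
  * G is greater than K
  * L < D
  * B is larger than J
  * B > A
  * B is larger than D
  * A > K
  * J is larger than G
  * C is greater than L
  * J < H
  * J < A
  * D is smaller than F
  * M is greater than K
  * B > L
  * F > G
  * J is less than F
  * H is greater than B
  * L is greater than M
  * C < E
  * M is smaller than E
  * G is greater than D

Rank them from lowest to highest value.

K < M < L < D < G < J < A < B < F < H < C < E

The consecutive links are each given: K < M; M < L; L < D; D < G; G < J; J < A; A < B; B < F; F < H; H < C; C < E.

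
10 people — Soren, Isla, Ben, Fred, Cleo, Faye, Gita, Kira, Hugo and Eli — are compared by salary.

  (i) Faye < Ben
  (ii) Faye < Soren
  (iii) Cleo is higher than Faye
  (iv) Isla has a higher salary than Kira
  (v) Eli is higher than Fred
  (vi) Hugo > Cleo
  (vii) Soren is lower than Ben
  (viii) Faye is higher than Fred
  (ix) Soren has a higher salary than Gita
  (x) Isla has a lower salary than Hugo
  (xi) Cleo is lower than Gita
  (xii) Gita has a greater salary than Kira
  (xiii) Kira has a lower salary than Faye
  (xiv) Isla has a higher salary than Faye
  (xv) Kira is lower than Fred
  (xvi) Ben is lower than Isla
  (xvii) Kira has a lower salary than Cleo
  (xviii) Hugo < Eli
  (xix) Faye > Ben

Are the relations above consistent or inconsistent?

Chaining the given relations yields Faye < Cleo < Gita < Soren < Ben, so Faye < Ben. But one relation states Ben < Faye. These cannot both hold.

inconsistent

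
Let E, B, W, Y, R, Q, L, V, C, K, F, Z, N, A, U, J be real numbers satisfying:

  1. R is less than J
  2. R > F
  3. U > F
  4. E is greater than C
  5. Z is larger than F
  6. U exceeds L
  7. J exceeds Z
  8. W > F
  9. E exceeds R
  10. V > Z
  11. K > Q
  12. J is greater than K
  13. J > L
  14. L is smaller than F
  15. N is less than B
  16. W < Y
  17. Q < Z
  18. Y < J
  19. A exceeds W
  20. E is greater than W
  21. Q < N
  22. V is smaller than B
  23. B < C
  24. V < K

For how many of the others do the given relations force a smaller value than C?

7

Directly below C: B.
One step further: N, V (3 so far).
One step further: Q, Z (5 so far).
One step further: F (6 so far).
One step further: L (7 so far).
Nothing else is reachable below C; 7 in all.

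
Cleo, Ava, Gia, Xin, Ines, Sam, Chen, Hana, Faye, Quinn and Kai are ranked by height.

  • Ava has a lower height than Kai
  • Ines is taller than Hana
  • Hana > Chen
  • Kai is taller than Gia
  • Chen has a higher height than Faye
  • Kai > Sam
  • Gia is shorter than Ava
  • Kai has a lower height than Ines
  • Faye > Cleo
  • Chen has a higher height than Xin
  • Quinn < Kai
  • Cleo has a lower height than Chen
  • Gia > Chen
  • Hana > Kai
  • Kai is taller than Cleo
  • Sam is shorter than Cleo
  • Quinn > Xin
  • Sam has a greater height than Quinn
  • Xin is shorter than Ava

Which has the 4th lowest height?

Cleo

The consecutive relations fix a unique order: Xin < Quinn < Sam < Cleo < Faye < Chen < Gia < Ava < Kai < Hana < Ines.
Counting 4 from the smallest end gives Cleo.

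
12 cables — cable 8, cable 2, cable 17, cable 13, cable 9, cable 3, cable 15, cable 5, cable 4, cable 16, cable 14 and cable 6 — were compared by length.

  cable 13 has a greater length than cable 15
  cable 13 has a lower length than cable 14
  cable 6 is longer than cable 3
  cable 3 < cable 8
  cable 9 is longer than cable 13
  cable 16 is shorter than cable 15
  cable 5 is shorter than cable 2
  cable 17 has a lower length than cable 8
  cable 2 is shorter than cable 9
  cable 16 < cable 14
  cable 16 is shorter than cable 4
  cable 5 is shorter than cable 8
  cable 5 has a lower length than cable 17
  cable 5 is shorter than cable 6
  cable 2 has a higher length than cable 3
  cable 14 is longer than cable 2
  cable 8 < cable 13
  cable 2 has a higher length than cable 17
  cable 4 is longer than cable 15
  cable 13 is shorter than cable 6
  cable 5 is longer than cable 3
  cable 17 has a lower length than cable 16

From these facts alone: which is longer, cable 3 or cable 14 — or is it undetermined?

cable 3 < cable 5 and cable 5 < cable 17 give cable 3 < cable 17.
Then cable 17 < cable 16 extends the chain to cable 16.
Then cable 16 < cable 14 extends the chain to cable 14.
So cable 14 is longer.

cable 14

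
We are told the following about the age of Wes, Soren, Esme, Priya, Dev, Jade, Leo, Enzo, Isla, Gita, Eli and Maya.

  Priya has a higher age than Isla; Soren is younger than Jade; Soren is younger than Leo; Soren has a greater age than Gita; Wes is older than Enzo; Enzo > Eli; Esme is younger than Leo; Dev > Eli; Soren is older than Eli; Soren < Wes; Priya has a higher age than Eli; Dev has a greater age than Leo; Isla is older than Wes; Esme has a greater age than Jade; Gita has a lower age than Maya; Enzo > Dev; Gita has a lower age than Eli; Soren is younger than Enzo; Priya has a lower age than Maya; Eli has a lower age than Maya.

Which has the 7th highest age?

The consecutive relations fix a unique order: Gita < Eli < Soren < Jade < Esme < Leo < Dev < Enzo < Wes < Isla < Priya < Maya.
Counting 7 from the largest end gives Leo.

Leo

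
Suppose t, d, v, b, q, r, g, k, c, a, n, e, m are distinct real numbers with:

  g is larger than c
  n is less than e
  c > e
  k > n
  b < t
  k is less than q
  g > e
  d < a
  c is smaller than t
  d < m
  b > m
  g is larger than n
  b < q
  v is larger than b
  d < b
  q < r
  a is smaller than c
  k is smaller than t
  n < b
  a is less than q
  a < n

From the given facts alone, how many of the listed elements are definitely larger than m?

The elements the relations force above m are b, q, t, v, r — no chain reaches any other.
That is 5.

5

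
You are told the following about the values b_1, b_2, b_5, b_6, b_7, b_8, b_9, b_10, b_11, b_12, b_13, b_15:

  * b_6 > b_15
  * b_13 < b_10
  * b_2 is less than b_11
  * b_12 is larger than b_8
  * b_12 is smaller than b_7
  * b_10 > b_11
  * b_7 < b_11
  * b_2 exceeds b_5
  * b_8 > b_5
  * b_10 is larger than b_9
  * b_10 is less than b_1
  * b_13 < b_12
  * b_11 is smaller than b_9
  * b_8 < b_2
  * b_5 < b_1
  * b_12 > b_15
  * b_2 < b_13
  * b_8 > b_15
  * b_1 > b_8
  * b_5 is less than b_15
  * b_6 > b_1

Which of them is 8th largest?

b_13

The consecutive relations fix a unique order: b_5 < b_15 < b_8 < b_2 < b_13 < b_12 < b_7 < b_11 < b_9 < b_10 < b_1 < b_6.
Counting 8 from the largest end gives b_13.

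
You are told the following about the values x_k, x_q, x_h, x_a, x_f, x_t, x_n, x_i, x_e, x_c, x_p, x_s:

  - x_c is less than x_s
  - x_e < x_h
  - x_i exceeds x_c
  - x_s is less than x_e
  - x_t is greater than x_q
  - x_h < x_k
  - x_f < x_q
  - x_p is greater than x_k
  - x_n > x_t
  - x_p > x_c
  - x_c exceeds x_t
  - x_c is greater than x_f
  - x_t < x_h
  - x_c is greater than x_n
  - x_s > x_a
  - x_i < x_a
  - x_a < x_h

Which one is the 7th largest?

x_i

Chaining the given pairs: x_f < x_q < x_t < x_n < x_c < x_i < x_a < x_s < x_e < x_h < x_k < x_p.
The 7th largest is x_i.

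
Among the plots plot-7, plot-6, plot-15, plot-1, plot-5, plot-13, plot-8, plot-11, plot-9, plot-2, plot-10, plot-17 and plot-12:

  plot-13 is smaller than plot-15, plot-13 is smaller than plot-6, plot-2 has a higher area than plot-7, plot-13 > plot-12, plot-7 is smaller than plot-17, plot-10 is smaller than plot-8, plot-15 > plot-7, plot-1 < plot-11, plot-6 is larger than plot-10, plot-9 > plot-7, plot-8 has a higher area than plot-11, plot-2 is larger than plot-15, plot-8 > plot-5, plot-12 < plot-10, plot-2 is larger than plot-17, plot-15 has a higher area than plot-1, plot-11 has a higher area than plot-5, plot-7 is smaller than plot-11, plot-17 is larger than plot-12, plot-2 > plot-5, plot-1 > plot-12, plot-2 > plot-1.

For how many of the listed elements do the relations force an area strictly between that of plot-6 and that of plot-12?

2

Chaining upward from plot-12 reaches: plot-10, plot-17, plot-13, plot-1, plot-11, plot-15, plot-8, plot-2.
Chaining downward from plot-6 reaches: plot-10, plot-13.
Strictly between plot-12 and plot-6 are those in both lists: plot-10, plot-13 — 2 elements.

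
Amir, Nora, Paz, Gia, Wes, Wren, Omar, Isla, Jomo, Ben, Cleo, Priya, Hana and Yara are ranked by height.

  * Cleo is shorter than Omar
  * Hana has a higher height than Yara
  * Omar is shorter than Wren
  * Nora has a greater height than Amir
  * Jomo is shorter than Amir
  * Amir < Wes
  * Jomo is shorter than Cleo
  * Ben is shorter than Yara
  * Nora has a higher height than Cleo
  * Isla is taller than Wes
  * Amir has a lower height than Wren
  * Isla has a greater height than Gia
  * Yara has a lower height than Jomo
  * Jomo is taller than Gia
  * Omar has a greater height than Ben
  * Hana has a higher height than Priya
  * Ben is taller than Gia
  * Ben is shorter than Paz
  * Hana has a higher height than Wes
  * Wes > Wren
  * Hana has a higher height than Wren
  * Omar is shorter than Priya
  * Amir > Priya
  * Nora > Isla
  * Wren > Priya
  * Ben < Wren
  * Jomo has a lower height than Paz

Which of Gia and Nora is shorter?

Gia < Ben and Ben < Yara give Gia < Yara.
With Yara < Jomo: Gia < Ben < Yara < Jomo.
Then Jomo < Cleo extends the chain to Cleo.
Then Cleo < Omar extends the chain to Omar.
Then Omar < Priya extends the chain to Priya.
With Priya < Amir: Gia < Ben < Yara < Jomo < Cleo < Omar < Priya < Amir.
With Amir < Wren: Gia < Ben < Yara < Jomo < Cleo < Omar < Priya < Amir < Wren.
Then Wren < Wes extends the chain to Wes.
With Wes < Isla: Gia < Ben < Yara < Jomo < Cleo < Omar < Priya < Amir < Wren < Wes < Isla.
With Isla < Nora: Gia < Ben < Yara < Jomo < Cleo < Omar < Priya < Amir < Wren < Wes < Isla < Nora.
So Gia < Nora; Gia is the shorter of the two.

Gia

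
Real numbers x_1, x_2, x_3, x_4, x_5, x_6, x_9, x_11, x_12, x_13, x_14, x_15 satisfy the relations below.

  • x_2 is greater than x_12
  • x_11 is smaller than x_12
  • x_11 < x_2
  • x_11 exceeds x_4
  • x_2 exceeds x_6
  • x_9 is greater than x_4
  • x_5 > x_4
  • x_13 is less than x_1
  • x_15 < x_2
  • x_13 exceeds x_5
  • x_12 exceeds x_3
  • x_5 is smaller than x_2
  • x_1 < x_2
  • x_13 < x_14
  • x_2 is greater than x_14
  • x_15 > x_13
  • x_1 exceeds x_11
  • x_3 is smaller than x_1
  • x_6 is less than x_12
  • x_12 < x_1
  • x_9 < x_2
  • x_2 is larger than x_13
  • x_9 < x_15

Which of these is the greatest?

x_4 is not greatest since x_4 < x_9; x_5 is not greatest since x_5 < x_13; x_9 is not greatest since x_9 < x_2; x_11 is not greatest since x_11 < x_12; x_3 is not greatest since x_3 < x_12; x_13 is not greatest since x_13 < x_1; x_6 is not greatest since x_6 < x_2; x_12 is not greatest since x_12 < x_1; x_15 is not greatest since x_15 < x_2; x_14 is not greatest since x_14 < x_2; x_1 is not greatest since x_1 < x_2.
Only x_2 has nothing above it, so x_2 is the greatest.

x_2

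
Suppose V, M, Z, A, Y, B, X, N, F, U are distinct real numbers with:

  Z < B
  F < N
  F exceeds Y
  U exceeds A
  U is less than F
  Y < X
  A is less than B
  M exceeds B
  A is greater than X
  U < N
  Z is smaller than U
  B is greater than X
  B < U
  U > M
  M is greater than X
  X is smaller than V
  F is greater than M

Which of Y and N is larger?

N

Y < X and X < B give Y < B.
With B < M: Y < X < B < M.
Then M < U extends the chain to U.
With U < F: Y < X < B < M < U < F.
With F < N: Y < X < B < M < U < F < N.
So Y < N; N is the larger of the two.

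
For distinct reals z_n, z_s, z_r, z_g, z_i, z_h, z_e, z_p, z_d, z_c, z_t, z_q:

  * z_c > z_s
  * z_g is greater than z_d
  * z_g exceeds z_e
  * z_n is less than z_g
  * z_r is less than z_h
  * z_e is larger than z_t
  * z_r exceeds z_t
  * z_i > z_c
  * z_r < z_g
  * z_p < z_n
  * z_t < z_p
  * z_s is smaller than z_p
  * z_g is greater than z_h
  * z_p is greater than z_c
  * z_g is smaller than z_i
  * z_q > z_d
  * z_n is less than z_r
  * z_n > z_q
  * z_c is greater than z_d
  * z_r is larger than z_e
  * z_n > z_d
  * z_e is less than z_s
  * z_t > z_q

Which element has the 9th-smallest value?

Chaining the given pairs: z_d < z_q < z_t < z_e < z_s < z_c < z_p < z_n < z_r < z_h < z_g < z_i.
The 9th smallest is z_r.

z_r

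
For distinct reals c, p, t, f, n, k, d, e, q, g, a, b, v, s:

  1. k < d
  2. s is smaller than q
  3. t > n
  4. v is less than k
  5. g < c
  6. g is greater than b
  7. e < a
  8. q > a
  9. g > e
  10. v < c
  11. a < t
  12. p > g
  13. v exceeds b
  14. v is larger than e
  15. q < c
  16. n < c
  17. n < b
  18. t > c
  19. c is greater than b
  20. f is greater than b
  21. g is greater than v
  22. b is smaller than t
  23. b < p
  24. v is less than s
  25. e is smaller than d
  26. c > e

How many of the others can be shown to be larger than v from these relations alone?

The elements the relations force above v are s, k, q, g, c, t, d, p — no chain reaches any other.
That is 8.

8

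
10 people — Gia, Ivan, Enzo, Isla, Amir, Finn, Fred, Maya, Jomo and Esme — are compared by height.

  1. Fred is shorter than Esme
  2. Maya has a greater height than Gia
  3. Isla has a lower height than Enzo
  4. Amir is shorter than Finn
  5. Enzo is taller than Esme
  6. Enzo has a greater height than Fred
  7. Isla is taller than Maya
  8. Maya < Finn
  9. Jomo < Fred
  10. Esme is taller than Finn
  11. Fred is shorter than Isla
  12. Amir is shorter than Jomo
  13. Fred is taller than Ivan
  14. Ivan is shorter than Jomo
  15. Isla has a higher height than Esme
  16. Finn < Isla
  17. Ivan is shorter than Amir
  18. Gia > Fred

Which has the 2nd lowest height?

Amir

Chaining the given pairs: Ivan < Amir < Jomo < Fred < Gia < Maya < Finn < Esme < Isla < Enzo.
The 2nd smallest is Amir.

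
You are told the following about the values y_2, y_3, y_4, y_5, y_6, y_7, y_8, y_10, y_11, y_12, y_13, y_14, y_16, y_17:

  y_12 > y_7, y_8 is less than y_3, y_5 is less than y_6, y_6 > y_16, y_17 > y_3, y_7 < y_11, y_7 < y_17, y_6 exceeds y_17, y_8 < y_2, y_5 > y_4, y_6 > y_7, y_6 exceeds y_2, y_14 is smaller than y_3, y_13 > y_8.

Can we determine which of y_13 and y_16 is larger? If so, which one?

Following every chain through y_13: below y_13 we get y_8.
y_16 is not reached, and no chain runs the other way from y_16 to y_13.
So the given relations leave the order of y_13 and y_16 undetermined.

undetermined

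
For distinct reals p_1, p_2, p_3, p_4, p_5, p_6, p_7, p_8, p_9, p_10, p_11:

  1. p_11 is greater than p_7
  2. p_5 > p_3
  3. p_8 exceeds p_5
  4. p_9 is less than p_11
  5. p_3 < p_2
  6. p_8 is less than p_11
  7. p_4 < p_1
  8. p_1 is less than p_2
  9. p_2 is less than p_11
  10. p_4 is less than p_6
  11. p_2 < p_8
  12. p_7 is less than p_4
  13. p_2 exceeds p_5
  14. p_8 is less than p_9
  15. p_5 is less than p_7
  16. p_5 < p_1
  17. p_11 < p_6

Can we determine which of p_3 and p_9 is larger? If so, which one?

p_9

The relevant relations are p_3 < p_5; p_5 < p_7; p_7 < p_4; p_4 < p_1; p_1 < p_2; p_2 < p_8; p_8 < p_9.
Chaining these gives p_3 < p_5 < p_7 < p_4 < p_1 < p_2 < p_8 < p_9.
So p_9 is larger.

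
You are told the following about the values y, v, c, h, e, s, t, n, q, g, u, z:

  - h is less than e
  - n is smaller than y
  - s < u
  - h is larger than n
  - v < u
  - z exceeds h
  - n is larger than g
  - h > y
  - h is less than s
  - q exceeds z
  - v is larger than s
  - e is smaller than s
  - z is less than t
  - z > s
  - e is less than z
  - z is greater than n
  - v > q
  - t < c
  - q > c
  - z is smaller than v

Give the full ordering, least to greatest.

Each adjacent pair is fixed by a given relation: g < n; n < y; y < h; h < e; e < s; s < z; z < t; t < c; c < q; q < v; v < u. Chaining them end to end gives the full order.

g < n < y < h < e < s < z < t < c < q < v < u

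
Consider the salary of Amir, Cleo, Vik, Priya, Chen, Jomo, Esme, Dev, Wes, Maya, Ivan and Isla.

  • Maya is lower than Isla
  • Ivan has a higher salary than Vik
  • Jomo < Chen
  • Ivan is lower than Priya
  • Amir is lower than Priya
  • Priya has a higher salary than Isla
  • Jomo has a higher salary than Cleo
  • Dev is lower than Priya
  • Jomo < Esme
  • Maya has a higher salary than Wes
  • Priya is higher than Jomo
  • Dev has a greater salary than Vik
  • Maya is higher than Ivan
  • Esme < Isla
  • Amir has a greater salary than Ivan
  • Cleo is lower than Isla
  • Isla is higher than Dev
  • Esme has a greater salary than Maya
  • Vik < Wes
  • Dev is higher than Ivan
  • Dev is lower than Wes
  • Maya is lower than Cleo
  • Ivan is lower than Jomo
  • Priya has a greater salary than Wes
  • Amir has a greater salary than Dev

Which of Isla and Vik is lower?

Vik < Ivan and Ivan < Dev give Vik < Dev.
Then Dev < Wes extends the chain to Wes.
Then Wes < Maya extends the chain to Maya.
Then Maya < Cleo extends the chain to Cleo.
With Cleo < Jomo: Vik < Ivan < Dev < Wes < Maya < Cleo < Jomo.
Then Jomo < Esme extends the chain to Esme.
With Esme < Isla: Vik < Ivan < Dev < Wes < Maya < Cleo < Jomo < Esme < Isla.
So Vik < Isla; Vik is the lower of the two.

Vik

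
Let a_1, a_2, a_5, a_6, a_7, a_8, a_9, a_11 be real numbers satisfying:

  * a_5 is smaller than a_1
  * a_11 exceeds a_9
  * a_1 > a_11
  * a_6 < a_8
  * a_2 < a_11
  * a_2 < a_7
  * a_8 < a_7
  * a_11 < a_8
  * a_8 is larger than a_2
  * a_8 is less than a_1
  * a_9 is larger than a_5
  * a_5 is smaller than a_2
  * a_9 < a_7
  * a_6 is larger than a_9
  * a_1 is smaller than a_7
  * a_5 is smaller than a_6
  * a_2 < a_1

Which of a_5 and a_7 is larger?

a_7

Link the given pairs in sequence: a_5 < a_9; a_9 < a_11; a_11 < a_8; a_8 < a_1; a_1 < a_7.
Chaining these gives a_5 < a_9 < a_11 < a_8 < a_1 < a_7.
So a_5 < a_7; a_7 is the larger of the two.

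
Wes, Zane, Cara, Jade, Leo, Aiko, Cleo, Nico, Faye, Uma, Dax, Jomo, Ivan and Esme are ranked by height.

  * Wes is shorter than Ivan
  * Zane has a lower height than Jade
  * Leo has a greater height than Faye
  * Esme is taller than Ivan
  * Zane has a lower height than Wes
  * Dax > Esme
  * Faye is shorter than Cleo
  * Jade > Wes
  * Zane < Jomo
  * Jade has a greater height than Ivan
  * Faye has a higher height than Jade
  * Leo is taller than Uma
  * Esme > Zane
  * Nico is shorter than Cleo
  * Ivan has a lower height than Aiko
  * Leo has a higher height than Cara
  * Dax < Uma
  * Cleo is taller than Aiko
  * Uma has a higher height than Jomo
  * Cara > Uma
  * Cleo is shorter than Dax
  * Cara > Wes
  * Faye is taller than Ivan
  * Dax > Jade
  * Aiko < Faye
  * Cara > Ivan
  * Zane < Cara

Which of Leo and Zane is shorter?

Zane < Wes and Wes < Ivan give Zane < Ivan.
Then Ivan < Faye extends the chain to Faye.
Then Faye < Cleo extends the chain to Cleo.
With Cleo < Dax: Zane < Wes < Ivan < Faye < Cleo < Dax.
Then Dax < Uma extends the chain to Uma.
Then Uma < Leo extends the chain to Leo.
So Zane < Leo; Zane is the shorter of the two.

Zane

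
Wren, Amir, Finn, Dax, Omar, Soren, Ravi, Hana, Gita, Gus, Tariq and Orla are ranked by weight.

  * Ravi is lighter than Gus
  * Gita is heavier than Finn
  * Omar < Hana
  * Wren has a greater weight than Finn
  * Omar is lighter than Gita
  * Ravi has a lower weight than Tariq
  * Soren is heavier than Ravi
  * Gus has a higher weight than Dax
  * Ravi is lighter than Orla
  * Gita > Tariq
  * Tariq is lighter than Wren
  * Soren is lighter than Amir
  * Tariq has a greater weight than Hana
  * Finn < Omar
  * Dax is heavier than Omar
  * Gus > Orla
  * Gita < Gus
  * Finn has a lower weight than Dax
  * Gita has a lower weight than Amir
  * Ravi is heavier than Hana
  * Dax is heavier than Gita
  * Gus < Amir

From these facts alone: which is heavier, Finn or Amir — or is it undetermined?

Finn < Omar and Omar < Hana give Finn < Hana.
Then Hana < Ravi extends the chain to Ravi.
With Ravi < Tariq: Finn < Omar < Hana < Ravi < Tariq.
Then Tariq < Gita extends the chain to Gita.
Then Gita < Gus extends the chain to Gus.
Then Gus < Amir extends the chain to Amir.
So Amir is heavier.

Amir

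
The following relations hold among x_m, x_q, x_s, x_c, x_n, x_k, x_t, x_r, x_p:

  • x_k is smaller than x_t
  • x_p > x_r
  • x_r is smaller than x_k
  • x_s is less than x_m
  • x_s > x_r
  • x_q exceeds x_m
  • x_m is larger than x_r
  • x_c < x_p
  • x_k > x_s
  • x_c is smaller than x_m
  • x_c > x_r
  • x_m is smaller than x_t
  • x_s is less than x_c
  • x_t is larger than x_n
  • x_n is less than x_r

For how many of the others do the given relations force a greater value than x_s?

6

From x_s the given relations immediately reach x_c, x_k, x_m.
From those, x_q, x_p, x_t — 6 in total.
No other element is forced above x_s by the given relations, so the count is 6.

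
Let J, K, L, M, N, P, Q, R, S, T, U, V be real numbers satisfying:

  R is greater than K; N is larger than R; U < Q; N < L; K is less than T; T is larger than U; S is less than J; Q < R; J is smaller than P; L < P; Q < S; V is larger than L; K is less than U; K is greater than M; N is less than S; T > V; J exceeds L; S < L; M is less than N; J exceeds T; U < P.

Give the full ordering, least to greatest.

Each adjacent pair is fixed by a given relation: M < K; K < U; U < Q; Q < R; R < N; N < S; S < L; L < V; V < T; T < J; J < P. Chaining them end to end gives the full order.

M < K < U < Q < R < N < S < L < V < T < J < P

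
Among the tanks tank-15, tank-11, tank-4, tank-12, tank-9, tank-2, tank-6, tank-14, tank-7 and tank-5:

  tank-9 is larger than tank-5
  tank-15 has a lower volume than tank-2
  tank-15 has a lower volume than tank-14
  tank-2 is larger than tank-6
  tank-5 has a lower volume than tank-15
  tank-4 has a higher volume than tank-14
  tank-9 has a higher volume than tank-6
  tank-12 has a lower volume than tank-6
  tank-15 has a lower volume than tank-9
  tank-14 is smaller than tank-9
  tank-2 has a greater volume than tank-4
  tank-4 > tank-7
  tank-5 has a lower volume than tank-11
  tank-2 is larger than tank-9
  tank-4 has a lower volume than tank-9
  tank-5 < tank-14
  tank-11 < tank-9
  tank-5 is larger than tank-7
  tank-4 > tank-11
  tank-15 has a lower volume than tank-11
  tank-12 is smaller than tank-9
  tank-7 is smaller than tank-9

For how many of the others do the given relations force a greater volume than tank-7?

Directly above tank-7: tank-5, tank-4, tank-9.
One step further: tank-15, tank-14, tank-11, tank-2 (7 so far).
Nothing else is reachable above tank-7; 7 in all.

7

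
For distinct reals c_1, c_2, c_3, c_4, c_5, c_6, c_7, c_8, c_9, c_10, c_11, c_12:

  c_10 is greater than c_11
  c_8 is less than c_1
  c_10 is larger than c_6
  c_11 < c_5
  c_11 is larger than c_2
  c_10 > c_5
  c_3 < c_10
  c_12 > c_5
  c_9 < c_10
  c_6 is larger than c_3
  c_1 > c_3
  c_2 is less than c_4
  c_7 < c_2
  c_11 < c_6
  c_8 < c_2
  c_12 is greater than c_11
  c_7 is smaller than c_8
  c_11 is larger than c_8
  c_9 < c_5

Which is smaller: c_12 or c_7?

The relevant relations are c_7 < c_8; c_8 < c_2; c_2 < c_11; c_11 < c_5; c_5 < c_12.
Together: c_7 < c_8 < c_2 < c_11 < c_5 < c_12.
So c_7 < c_12; c_7 is the smaller of the two.

c_7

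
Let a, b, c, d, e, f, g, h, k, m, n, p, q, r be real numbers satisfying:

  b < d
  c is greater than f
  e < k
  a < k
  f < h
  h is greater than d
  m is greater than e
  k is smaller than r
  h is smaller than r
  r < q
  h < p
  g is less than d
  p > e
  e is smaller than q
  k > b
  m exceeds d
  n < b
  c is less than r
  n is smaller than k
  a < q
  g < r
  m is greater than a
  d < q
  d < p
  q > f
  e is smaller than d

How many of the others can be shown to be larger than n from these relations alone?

From n the given relations immediately reach b, k.
From those, d, r — 4 in total.
From those, m, h, q, p — 8 in total.
No other element is forced above n by the given relations, so the count is 8.

8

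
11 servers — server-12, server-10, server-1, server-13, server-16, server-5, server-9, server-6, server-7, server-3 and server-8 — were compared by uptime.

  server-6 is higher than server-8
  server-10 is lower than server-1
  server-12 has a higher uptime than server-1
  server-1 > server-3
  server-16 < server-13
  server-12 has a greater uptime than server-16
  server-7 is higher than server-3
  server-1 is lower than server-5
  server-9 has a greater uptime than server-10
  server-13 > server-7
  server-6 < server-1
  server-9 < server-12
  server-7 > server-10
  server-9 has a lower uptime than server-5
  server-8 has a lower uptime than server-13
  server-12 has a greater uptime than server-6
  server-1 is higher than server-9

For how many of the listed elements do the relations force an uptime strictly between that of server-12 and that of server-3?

1

The relations place server-3 below server-12. An element lies strictly between them when it is forced above server-3 and also forced below server-12.
Above server-3: {server-7, server-1, server-5, server-13}. Below server-12: {server-10, server-8, server-9, server-6, server-1, server-16}.
Intersection: {server-1} — 1.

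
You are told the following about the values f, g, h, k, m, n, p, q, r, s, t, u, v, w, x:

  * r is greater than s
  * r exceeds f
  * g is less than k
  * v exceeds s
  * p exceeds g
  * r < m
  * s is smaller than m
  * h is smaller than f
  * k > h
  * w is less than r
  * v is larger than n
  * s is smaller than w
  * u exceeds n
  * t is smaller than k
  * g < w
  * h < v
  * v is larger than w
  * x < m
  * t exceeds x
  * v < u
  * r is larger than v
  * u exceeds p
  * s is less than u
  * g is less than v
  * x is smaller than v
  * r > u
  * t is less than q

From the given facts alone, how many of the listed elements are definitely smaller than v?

From v the given relations immediately reach n, g, h, s, w, x.
Nothing else is reachable below v; 6 in all.

6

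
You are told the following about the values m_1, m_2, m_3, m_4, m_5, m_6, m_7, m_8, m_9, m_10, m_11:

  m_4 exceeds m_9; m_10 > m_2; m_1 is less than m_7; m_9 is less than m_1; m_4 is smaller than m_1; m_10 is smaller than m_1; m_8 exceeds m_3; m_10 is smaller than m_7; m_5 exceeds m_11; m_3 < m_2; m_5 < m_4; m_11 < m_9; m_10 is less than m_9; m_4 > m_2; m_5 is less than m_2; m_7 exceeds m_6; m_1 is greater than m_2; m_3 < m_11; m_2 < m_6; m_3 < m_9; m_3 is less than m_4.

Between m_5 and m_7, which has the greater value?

m_7

m_5 < m_2 < m_10 < m_9 < m_4 < m_1 < m_7, by transitivity through m_2, m_10, m_9, m_4, m_1.
So m_5 < m_7; m_7 is the larger of the two.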